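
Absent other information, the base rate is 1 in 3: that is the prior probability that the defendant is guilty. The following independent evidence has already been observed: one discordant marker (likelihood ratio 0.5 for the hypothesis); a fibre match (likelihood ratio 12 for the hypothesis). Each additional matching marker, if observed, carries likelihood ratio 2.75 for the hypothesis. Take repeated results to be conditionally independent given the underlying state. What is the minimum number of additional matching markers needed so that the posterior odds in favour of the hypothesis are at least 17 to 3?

Prior odds = (1/3)/(2/3) = 0.5.
Combined Bayes factor of the evidence already in hand = 0.5 × 12 = 6.
Odds after that evidence = 0.5 × 6 = 3.
Target odds = 17/3.
Need 2.75ⁿ ≥ 17/3 ÷ 3 = 17/9.
2.75¹ = 2.75, which meets the required 17/9; so n = 1.

1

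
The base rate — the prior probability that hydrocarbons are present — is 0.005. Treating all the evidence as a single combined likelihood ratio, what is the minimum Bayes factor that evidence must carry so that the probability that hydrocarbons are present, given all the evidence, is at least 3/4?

Prior odds = 0.005/0.995 = 1/199.
Target odds = 0.75/0.25 = 3.
Required Bayes factor = 3 ÷ (1/199) = 597.

597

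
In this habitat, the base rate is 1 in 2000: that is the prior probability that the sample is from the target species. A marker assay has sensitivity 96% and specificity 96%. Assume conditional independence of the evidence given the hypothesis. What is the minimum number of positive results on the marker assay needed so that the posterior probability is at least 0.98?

Prior odds = 0.0005/0.9995 = 1/1999.
False-positive rate = 1 − 0.96 = 0.04; likelihood ratio of a positive = 0.96/0.04 = 24.
Target posterior odds = 0.98/0.02 = 49.
Need (1/1999) × 24ⁿ ≥ 49, i.e. 24ⁿ ≥ 97951.
24³ = 13824 falls short of 97951 but 24⁴ = 331776 reaches it, so n = 4.

4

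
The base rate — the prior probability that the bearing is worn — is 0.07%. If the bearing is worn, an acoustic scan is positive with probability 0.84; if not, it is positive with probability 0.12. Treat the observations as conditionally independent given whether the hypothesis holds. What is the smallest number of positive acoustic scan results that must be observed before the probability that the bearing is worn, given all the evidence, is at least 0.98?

Prior odds: 0.0007 ÷ 0.9993 = 7/9993.
Likelihood ratio of a positive = 0.84/0.12 = 7.
Target posterior odds = 0.98/0.02 = 49.
Require 7ⁿ ≥ 49 ÷ (7/9993) = 69951.
7⁵ = 16807 falls short of 69951 but 7⁶ = 117649 reaches it, so n = 6.

6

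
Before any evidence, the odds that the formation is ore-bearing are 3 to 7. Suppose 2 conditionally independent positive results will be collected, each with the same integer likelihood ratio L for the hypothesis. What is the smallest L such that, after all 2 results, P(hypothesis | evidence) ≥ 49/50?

Prior odds = 3/7.
Target odds = 0.98/0.02 = 49.
Need L² ≥ 49 ÷ (3/7) = 343/3.
10² = 100 < 343/3 ≤ 121 = 11², so L = 11.

11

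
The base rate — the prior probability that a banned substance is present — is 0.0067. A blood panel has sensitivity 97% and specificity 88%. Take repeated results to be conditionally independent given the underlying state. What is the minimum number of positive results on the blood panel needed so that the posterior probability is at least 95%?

Prior odds = 0.0067/0.9933 = 67/9933.
False-positive rate = 1 − 0.88 = 0.12; likelihood ratio of a positive = 0.97/0.12 = 97/12.
Target posterior odds = 0.95/0.05 = 19.
Need (67/9933) × (97/12)ⁿ ≥ 19, i.e. (97/12)ⁿ ≥ 188727/67.
(97/12)³ = 912673/1728 falls short of 188727/67 but (97/12)⁴ = 88529281/20736 reaches it, so n = 4.

4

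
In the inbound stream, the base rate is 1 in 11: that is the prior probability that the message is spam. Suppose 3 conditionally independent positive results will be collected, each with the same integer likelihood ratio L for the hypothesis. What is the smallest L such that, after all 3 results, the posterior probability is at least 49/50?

Prior odds = (1/11)/(10/11) = 0.1.
Target odds = 0.98/0.02 = 49.
Need L³ ≥ 49 ÷ 0.1 = 490.
7³ = 343 < 490 ≤ 512 = 8³, so L = 8.

8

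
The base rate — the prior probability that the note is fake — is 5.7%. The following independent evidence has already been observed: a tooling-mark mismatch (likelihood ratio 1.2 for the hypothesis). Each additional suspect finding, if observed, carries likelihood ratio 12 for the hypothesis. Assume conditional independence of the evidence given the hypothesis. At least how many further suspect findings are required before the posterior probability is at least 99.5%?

4

Prior odds = 0.057/0.943 = 57/943.
Bayes factor of the evidence already in hand = 1.2.
Odds after that evidence = (57/943) × 1.2 = 342/4715.
Target odds = 0.995/0.005 = 199.
Need 12ⁿ ≥ 199 ÷ (342/4715) = 938285/342.
12³ = 1728 falls short of 938285/342 but 12⁴ = 20736 reaches it, so n = 4.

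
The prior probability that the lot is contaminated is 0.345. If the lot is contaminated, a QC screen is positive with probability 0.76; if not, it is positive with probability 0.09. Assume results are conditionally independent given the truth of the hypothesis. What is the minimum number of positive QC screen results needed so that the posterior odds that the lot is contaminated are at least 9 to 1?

2

Prior odds = 0.345/0.655 = 69/131.
Likelihood ratio of a positive = 0.76/0.09 = 76/9.
Target odds = 9.
Require (76/9)ⁿ ≥ 9 ÷ (69/131) = 393/23.
(76/9)¹ = 76/9 falls short of 393/23 but (76/9)² = 5776/81 reaches it, so n = 2.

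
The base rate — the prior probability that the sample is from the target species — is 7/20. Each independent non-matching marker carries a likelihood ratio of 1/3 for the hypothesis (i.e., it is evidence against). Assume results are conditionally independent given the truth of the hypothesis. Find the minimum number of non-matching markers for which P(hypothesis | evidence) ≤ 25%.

1

Prior odds = 0.35/0.65 = 7/13.
Likelihood ratio per non-matching marker = 1/3.
Target odds: 0.25 ÷ 0.75 = 1/3.
Need (7/13) × (1/3)ⁿ ≤ 1/3, i.e. (1/3)ⁿ ≤ 13/21.
(1/3)¹ = 1/3, which is already at or below the required 13/21; so n = 1.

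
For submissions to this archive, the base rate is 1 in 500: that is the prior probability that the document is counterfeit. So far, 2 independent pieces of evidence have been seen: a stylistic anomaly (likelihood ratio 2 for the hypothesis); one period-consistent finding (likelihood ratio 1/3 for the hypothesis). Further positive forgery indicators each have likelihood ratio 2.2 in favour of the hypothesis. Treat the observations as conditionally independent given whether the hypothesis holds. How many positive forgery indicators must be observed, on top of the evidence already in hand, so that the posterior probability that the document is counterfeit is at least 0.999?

18

Prior odds = 0.002/0.998 = 1/499.
Combined Bayes factor of the evidence already in hand = 2 × (1/3) = 2/3.
Odds after that evidence = (1/499) × 2/3 = 2/1497.
Target odds = 0.999/0.001 = 999.
Need 2.2ⁿ ≥ 999 ÷ (2/1497) = 747751.5.
2.2¹⁷ ≈662500 falls short of 747751.5 but 2.2¹⁸ ≈1.4575e+06 reaches it, so n = 18.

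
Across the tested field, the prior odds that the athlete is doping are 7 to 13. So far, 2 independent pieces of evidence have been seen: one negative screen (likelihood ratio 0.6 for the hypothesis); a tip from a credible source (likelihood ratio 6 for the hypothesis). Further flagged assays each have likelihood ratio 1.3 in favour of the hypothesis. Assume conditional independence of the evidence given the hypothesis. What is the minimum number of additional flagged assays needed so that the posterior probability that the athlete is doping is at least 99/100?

15

Prior odds = 7/13.
Combined Bayes factor of the evidence already in hand = 0.6 × 6 = 3.6.
Odds after that evidence = (7/13) × 3.6 = 126/65.
Target odds = 0.99/0.01 = 99.
Need 1.3ⁿ ≥ 99 ÷ (126/65) = 715/14.
1.3¹⁴ ≈39.3738 falls short of 715/14 but 1.3¹⁵ ≈51.1859 reaches it, so n = 15.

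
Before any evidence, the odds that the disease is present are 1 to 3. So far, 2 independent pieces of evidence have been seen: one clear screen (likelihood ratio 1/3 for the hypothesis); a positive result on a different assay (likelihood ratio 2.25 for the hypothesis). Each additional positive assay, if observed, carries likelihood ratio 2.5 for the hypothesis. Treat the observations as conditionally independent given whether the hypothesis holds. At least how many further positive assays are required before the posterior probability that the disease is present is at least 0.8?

4

Prior odds = 1/3.
Combined Bayes factor of the evidence already in hand = (1/3) × 2.25 = 0.75.
Odds after that evidence = (1/3) × 0.75 = 0.25.
Target odds = 0.8/0.2 = 4.
Need 2.5ⁿ ≥ 4 ÷ 0.25 = 16.
2.5³ = 15.625 falls short of 16 but 2.5⁴ = 39.0625 reaches it, so n = 4.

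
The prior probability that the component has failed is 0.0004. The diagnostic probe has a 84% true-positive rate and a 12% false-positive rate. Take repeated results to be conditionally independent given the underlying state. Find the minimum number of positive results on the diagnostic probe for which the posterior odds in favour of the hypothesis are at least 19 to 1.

6

Prior odds: 0.0004 ÷ 0.9996 = 1/2499.
Likelihood ratio of a positive result = 0.84/0.12 = 7.
Target odds = 19.
Need (1/2499) × 7ⁿ ≥ 19, i.e. 7ⁿ ≥ 47481.
7⁵ = 16807 falls short of 47481 but 7⁶ = 117649 reaches it, so n = 6.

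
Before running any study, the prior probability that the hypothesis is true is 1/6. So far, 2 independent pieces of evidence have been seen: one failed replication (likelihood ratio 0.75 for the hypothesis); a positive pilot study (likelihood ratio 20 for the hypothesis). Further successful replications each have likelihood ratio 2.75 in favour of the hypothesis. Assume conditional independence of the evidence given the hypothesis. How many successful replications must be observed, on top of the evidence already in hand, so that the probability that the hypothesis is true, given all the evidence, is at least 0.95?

2

Prior odds = (1/6)/(5/6) = 0.2.
Combined Bayes factor of the evidence already in hand = 0.75 × 20 = 15.
Odds after that evidence = 0.2 × 15 = 3.
Target odds = 0.95/0.05 = 19.
Need 2.75ⁿ ≥ 19 ÷ 3 = 19/3.
2.75¹ = 2.75 falls short of 19/3 but 2.75² = 7.5625 reaches it, so n = 2.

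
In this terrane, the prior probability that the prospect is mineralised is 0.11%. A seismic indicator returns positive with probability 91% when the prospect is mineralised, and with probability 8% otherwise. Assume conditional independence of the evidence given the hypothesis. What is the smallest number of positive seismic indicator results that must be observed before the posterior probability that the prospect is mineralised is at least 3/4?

4

Prior odds: 0.0011 ÷ 0.9989 = 11/9989.
Likelihood ratio of a positive result = 0.91/0.08 = 11.375.
Target posterior odds = 0.75/0.25 = 3.
Require 11.375ⁿ ≥ 3 ÷ (11/9989) = 29967/11.
11.375³ = 753571/512 falls short of 29967/11 but 11.375⁴ = 68574961/4096 reaches it, so n = 4.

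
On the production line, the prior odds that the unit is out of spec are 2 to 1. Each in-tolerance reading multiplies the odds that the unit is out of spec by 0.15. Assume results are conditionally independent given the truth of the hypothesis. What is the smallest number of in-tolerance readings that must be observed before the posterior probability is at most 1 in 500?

4

Prior odds = 2.
Likelihood ratio per in-tolerance reading = 0.15.
Target posterior odds = 0.002/0.998 = 1/499.
Need 2 × 0.15ⁿ ≤ 1/499, i.e. 0.15ⁿ ≤ 1/998.
0.15³ = 0.003375 is still above 1/998 but 0.15⁴ = 81/160000 is at or below it, so n = 4.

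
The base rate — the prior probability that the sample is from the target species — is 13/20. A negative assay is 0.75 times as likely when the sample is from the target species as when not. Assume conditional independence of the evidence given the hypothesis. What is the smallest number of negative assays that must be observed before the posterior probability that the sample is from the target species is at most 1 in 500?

Prior odds: 0.65 ÷ 0.35 = 13/7.
Likelihood ratio per negative assay = 0.75.
Target posterior odds = 0.002/0.998 = 1/499.
Need (13/7) × 0.75ⁿ ≤ 1/499, i.e. 0.75ⁿ ≤ 7/6487.
0.75²³ ≈0.00133786 is still above 7/6487 but 0.75²⁴ ≈0.00100339 is at or below it, so n = 24.

24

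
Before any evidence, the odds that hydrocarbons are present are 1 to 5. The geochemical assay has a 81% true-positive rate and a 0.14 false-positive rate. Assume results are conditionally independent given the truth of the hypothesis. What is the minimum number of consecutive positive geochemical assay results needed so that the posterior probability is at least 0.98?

Prior odds = 0.2.
Likelihood ratio of a positive result = 0.81/0.14 = 81/14.
Target posterior odds = 0.98/0.02 = 49.
Require (81/14)ⁿ ≥ 49 ÷ 0.2 = 245.
(81/14)³ = 531441/2744 falls short of 245 but (81/14)⁴ = 43046721/38416 reaches it, so n = 4.

4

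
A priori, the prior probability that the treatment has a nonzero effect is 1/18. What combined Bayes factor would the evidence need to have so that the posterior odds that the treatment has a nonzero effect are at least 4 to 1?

Prior odds = (1/18)/(17/18) = 1/17.
Target odds = 4.
Required Bayes factor = 4 ÷ (1/17) = 68.

68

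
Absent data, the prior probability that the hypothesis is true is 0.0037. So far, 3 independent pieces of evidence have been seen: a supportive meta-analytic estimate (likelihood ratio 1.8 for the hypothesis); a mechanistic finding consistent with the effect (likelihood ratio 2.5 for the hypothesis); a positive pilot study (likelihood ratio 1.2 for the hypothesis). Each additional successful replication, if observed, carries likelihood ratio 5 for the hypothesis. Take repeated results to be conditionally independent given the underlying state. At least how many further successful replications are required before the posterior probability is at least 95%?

5

Prior odds = 0.0037/0.9963 = 37/9963.
Combined Bayes factor of the evidence already in hand = 1.8 × 2.5 × 1.2 = 5.4.
Odds after that evidence = (37/9963) × 5.4 = 37/1845.
Target odds = 0.95/0.05 = 19.
Need 5ⁿ ≥ 19 ÷ (37/1845) = 35055/37.
5⁴ = 625 falls short of 35055/37 but 5⁵ = 3125 reaches it, so n = 5.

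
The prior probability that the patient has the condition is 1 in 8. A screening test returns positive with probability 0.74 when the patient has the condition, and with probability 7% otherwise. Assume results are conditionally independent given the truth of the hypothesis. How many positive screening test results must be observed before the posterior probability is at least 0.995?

4

Prior odds: 0.125 ÷ 0.875 = 1/7.
Likelihood ratio of a positive result = 0.74/0.07 = 74/7.
Target odds: 0.995 ÷ 0.005 = 199.
Need (1/7) × (74/7)ⁿ ≥ 199, i.e. (74/7)ⁿ ≥ 1393.
(74/7)³ = 405224/343 falls short of 1393 but (74/7)⁴ = 29986576/2401 reaches it, so n = 4.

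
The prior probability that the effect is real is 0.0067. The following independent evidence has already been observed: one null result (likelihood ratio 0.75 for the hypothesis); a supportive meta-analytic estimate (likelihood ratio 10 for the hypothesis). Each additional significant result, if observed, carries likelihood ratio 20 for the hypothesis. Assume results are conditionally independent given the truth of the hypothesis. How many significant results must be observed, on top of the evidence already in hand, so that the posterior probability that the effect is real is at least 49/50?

Prior odds = 0.0067/0.9933 = 67/9933.
Combined Bayes factor of the evidence already in hand = 0.75 × 10 = 7.5.
Odds after that evidence = (67/9933) × 7.5 = 335/6622.
Target odds = 0.98/0.02 = 49.
Need 20ⁿ ≥ 49 ÷ (335/6622) = 324478/335.
20² = 400 falls short of 324478/335 but 20³ = 8000 reaches it, so n = 3.

3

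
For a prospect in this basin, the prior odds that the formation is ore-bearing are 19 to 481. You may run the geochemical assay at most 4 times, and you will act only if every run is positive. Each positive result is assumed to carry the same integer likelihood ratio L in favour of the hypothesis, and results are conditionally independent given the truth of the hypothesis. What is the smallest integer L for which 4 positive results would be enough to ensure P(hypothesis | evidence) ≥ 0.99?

8

Prior odds = 19/481.
Target odds = 0.99/0.01 = 99.
Need L⁴ ≥ 99 ÷ (19/481) = 47619/19.
7⁴ = 2401 < 47619/19 ≤ 4096 = 8⁴, so L = 8.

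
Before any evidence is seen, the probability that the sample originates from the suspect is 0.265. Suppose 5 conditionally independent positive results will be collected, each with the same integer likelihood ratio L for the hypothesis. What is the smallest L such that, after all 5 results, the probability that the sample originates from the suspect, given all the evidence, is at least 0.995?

4

Prior odds = 0.265/0.735 = 53/147.
Target odds = 0.995/0.005 = 199.
Need L⁵ ≥ 199 ÷ (53/147) = 29253/53.
3⁵ = 243 < 29253/53 ≤ 1024 = 4⁵, so L = 4.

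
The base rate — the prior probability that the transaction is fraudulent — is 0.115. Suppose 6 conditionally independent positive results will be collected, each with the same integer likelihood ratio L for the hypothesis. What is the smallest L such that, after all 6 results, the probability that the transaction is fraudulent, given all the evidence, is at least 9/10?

3

Prior odds = 0.115/0.885 = 23/177.
Target odds = 0.9/0.1 = 9.
Need L⁶ ≥ 9 ÷ (23/177) = 1593/23.
2⁶ = 64 < 1593/23 ≤ 729 = 3⁶, so L = 3.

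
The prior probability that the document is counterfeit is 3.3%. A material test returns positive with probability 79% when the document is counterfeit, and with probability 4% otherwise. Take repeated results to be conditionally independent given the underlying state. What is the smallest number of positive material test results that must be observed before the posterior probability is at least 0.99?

3

Prior odds: 0.033 ÷ 0.967 = 33/967.
Likelihood ratio of a positive result = 0.79/0.04 = 19.75.
Target odds: 0.99 ÷ 0.01 = 99.
Require 19.75ⁿ ≥ 99 ÷ (33/967) = 2901.
19.75² = 390.0625 falls short of 2901 but 19.75³ = 7703.734375 reaches it, so n = 3.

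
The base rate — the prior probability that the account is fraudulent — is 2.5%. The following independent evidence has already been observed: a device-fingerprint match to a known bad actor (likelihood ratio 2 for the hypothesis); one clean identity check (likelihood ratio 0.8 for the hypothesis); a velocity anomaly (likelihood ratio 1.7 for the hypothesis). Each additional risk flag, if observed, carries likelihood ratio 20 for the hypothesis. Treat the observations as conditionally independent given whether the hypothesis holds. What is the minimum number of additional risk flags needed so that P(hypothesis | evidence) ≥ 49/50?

3

Prior odds = 0.025/0.975 = 1/39.
Combined Bayes factor of the evidence already in hand = 2 × 0.8 × 1.7 = 2.72.
Odds after that evidence = (1/39) × 2.72 = 68/975.
Target odds = 0.98/0.02 = 49.
Need 20ⁿ ≥ 49 ÷ (68/975) = 47775/68.
20² = 400 falls short of 47775/68 but 20³ = 8000 reaches it, so n = 3.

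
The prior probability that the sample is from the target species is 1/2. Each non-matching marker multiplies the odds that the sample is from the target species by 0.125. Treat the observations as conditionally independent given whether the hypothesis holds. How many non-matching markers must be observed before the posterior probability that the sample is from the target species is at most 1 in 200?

Prior odds = 0.5/0.5 = 1.
Likelihood ratio per non-matching marker = 0.125.
Target odds: 0.005 ÷ 0.995 = 1/199.
Require 0.125ⁿ ≤ 1/199 ÷ 1 = 1/199.
0.125² = 0.015625 is still above 1/199 but 0.125³ = 0.001953125 is at or below it, so n = 3.

3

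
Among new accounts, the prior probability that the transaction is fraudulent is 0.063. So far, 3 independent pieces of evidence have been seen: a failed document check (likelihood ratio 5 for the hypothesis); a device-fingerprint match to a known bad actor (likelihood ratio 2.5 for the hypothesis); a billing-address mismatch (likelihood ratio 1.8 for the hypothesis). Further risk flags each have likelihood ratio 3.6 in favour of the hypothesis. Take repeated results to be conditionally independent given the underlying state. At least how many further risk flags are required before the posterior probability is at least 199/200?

4

Prior odds = 0.063/0.937 = 63/937.
Combined Bayes factor of the evidence already in hand = 5 × 2.5 × 1.8 = 22.5.
Odds after that evidence = (63/937) × 22.5 = 2835/1874.
Target odds = 0.995/0.005 = 199.
Need 3.6ⁿ ≥ 199 ÷ (2835/1874) = 372926/2835.
3.6³ = 46.656 falls short of 372926/2835 but 3.6⁴ = 167.9616 reaches it, so n = 4.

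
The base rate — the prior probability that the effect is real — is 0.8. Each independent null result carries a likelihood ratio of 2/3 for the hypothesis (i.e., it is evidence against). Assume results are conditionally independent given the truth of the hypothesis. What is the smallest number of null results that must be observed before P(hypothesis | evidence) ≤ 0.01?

Prior odds: 0.8 ÷ 0.2 = 4.
Likelihood ratio per null result = 2/3.
Target odds: 0.01 ÷ 0.99 = 1/99.
Need 4 × (2/3)ⁿ ≤ 1/99, i.e. (2/3)ⁿ ≤ 1/396.
(2/3)¹⁴ = 16384/4782969 is still above 1/396 but (2/3)¹⁵ = 32768/14348907 is at or below it, so n = 15.

15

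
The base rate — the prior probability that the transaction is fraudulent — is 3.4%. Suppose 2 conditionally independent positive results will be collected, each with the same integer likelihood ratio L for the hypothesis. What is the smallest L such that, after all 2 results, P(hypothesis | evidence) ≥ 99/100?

54

Prior odds = 0.034/0.966 = 17/483.
Target odds = 0.99/0.01 = 99.
Need L² ≥ 99 ÷ (17/483) = 47817/17.
53² = 2809 < 47817/17 ≤ 2916 = 54², so L = 54.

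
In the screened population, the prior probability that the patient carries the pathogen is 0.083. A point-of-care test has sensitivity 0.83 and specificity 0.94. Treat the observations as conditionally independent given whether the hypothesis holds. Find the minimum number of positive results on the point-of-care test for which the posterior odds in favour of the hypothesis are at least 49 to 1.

3

Prior odds = 0.083/0.917 = 83/917.
False-positive rate = 1 − 0.94 = 0.06; likelihood ratio of a positive = 0.83/0.06 = 83/6.
Target odds = 49.
Require (83/6)ⁿ ≥ 49 ÷ (83/917) = 44933/83.
(83/6)² = 6889/36 falls short of 44933/83 but (83/6)³ = 571787/216 reaches it, so n = 3.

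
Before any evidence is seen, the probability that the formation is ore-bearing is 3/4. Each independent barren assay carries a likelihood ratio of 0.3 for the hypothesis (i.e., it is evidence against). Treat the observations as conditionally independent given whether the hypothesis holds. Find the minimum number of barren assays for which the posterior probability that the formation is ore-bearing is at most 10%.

Prior odds = 0.75/0.25 = 3.
Likelihood ratio per barren assay = 0.3.
Target posterior odds = 0.1/0.9 = 1/9.
Need 3 × 0.3ⁿ ≤ 1/9, i.e. 0.3ⁿ ≤ 1/27.
0.3² = 0.09 is still above 1/27 but 0.3³ = 0.027 is at or below it, so n = 3.

3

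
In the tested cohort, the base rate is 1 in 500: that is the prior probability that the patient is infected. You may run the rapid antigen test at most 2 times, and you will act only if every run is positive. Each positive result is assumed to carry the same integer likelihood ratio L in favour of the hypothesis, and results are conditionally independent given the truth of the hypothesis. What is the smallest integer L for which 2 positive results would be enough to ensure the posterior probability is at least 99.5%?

316

Prior odds = 0.002/0.998 = 1/499.
Target odds = 0.995/0.005 = 199.
Need L² ≥ 199 ÷ (1/499) = 99301.
315² = 99225 < 99301 ≤ 99856 = 316², so L = 316.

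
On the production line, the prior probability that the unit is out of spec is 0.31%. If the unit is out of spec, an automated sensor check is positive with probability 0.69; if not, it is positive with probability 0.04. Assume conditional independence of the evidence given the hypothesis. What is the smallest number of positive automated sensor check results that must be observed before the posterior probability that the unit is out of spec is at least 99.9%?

Prior odds: 0.0031 ÷ 0.9969 = 31/9969.
Likelihood ratio of a positive = 0.69/0.04 = 17.25.
Target posterior odds = 0.999/0.001 = 999.
Require 17.25ⁿ ≥ 999 ÷ (31/9969) = 9959031/31.
17.25⁴ = 22667121/256 falls short of 9959031/31 but 17.25⁵ ≈1.52737e+06 reaches it, so n = 5.

5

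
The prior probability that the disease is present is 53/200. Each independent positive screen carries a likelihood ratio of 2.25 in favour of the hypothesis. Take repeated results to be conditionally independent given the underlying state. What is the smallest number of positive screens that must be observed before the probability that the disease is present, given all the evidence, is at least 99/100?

7

Prior odds: 0.265 ÷ 0.735 = 53/147.
Likelihood ratio per positive screen = 2.25.
Target posterior odds = 0.99/0.01 = 99.
Require 2.25ⁿ ≥ 99 ÷ (53/147) = 14553/53.
2.25⁶ = 531441/4096 falls short of 14553/53 but 2.25⁷ = 4782969/16384 reaches it, so n = 7.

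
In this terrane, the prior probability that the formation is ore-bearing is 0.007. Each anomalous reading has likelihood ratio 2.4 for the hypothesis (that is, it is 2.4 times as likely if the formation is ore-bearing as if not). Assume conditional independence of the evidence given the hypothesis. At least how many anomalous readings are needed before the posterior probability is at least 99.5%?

12

Prior odds: 0.007 ÷ 0.993 = 7/993.
Likelihood ratio per anomalous reading = 2.4.
Target odds: 0.995 ÷ 0.005 = 199.
Require 2.4ⁿ ≥ 199 ÷ (7/993) = 197607/7.
2.4¹¹ ≈15216.8 falls short of 197607/7 but 2.4¹² ≈36520.3 reaches it, so n = 12.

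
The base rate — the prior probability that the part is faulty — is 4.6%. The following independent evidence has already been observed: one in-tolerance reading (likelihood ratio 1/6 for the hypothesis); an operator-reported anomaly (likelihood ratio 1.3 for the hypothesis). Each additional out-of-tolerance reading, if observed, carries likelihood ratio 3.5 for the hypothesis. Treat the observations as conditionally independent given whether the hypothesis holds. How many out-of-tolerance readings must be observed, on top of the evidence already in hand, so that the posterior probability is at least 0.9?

6

Prior odds = 0.046/0.954 = 23/477.
Combined Bayes factor of the evidence already in hand = (1/6) × 1.3 = 13/60.
Odds after that evidence = (23/477) × 13/60 = 299/28620.
Target odds = 0.9/0.1 = 9.
Need 3.5ⁿ ≥ 9 ÷ (299/28620) = 257580/299.
3.5⁵ = 525.21875 falls short of 257580/299 but 3.5⁶ = 1838.265625 reaches it, so n = 6.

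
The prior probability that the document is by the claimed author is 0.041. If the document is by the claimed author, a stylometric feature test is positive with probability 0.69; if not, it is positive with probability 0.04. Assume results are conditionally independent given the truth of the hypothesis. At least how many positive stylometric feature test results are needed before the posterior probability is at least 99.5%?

3

Prior odds: 0.041 ÷ 0.959 = 41/959.
Likelihood ratio of a positive = 0.69/0.04 = 17.25.
Target posterior odds = 0.995/0.005 = 199.
Need (41/959) × 17.25ⁿ ≥ 199, i.e. 17.25ⁿ ≥ 190841/41.
17.25² = 297.5625 falls short of 190841/41 but 17.25³ = 5132.953125 reaches it, so n = 3.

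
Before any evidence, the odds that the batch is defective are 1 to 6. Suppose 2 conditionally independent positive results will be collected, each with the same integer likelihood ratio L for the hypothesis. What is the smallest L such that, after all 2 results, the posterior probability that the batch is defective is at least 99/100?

Prior odds = 1/6.
Target odds = 0.99/0.01 = 99.
Need L² ≥ 99 ÷ (1/6) = 594.
24² = 576 < 594 ≤ 625 = 25², so L = 25.

25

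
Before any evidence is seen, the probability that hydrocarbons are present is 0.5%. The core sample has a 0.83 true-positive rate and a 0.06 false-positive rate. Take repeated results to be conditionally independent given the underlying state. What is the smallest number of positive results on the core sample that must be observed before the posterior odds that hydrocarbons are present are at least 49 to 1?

4

Prior odds: 0.005 ÷ 0.995 = 1/199.
Likelihood ratio of a positive result = 0.83/0.06 = 83/6.
Target odds = 49.
Need (1/199) × (83/6)ⁿ ≥ 49, i.e. (83/6)ⁿ ≥ 9751.
(83/6)³ = 571787/216 falls short of 9751 but (83/6)⁴ = 47458321/1296 reaches it, so n = 4.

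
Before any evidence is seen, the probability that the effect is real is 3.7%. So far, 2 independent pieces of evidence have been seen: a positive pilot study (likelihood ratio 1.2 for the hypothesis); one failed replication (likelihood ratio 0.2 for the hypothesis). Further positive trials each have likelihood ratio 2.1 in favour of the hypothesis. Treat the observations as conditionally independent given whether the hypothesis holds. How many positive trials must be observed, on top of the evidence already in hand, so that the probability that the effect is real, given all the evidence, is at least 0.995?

14

Prior odds = 0.037/0.963 = 37/963.
Combined Bayes factor of the evidence already in hand = 1.2 × 0.2 = 0.24.
Odds after that evidence = (37/963) × 0.24 = 74/8025.
Target odds = 0.995/0.005 = 199.
Need 2.1ⁿ ≥ 199 ÷ (74/8025) = 1596975/74.
2.1¹³ ≈15447.2 falls short of 1596975/74 but 2.1¹⁴ ≈32439.2 reaches it, so n = 14.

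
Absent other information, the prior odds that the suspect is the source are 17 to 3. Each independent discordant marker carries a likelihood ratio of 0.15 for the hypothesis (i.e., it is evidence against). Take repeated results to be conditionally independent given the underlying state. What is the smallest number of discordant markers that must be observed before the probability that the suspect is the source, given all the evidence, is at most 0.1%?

Prior odds = 17/3.
Likelihood ratio per discordant marker = 0.15.
Target posterior odds = 0.001/0.999 = 1/999.
Need (17/3) × 0.15ⁿ ≤ 1/999, i.e. 0.15ⁿ ≤ 1/5661.
0.15⁴ = 81/160000 is still above 1/5661 but 0.15⁵ = 243/3200000 is at or below it, so n = 5.

5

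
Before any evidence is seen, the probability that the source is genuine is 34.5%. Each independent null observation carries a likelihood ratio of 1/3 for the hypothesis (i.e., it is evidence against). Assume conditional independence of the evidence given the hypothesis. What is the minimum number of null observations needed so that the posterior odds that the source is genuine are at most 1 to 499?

6

Prior odds = 0.345/0.655 = 69/131.
Likelihood ratio per null observation = 1/3.
Target odds = 1/499.
Need (69/131) × (1/3)ⁿ ≤ 1/499, i.e. (1/3)ⁿ ≤ 131/34431.
(1/3)⁵ = 1/243 is still above 131/34431 but (1/3)⁶ = 1/729 is at or below it, so n = 6.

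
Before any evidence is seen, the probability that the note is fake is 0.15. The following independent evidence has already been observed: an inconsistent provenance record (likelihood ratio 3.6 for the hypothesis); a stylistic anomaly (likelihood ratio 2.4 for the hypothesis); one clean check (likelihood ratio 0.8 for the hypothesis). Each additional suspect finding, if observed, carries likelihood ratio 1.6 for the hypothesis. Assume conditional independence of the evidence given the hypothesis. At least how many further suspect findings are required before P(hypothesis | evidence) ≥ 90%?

Prior odds = 0.15/0.85 = 3/17.
Combined Bayes factor of the evidence already in hand = 3.6 × 2.4 × 0.8 = 6.912.
Odds after that evidence = (3/17) × 6.912 = 2592/2125.
Target odds = 0.9/0.1 = 9.
Need 1.6ⁿ ≥ 9 ÷ (2592/2125) = 2125/288.
1.6⁴ = 6.5536 falls short of 2125/288 but 1.6⁵ = 10.48576 reaches it, so n = 5.

5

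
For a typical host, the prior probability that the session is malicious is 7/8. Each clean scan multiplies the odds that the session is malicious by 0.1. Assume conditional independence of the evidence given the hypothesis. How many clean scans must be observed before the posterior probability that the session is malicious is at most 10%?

Prior odds = 0.875/0.125 = 7.
Likelihood ratio per clean scan = 0.1.
Target odds: 0.1 ÷ 0.9 = 1/9.
Require 0.1ⁿ ≤ 1/9 ÷ 7 = 1/63.
0.1¹ = 0.1 is still above 1/63 but 0.1² = 0.01 is at or below it, so n = 2.

2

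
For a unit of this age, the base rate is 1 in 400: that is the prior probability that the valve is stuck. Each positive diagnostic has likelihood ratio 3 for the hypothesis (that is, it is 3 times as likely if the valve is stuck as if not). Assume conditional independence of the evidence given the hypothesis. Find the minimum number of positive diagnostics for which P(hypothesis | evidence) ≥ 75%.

7

Prior odds = 0.0025/0.9975 = 1/399.
Likelihood ratio per positive diagnostic = 3.
Target odds: 0.75 ÷ 0.25 = 3.
Require 3ⁿ ≥ 3 ÷ (1/399) = 1197.
3⁶ = 729 falls short of 1197 but 3⁷ = 2187 reaches it, so n = 7.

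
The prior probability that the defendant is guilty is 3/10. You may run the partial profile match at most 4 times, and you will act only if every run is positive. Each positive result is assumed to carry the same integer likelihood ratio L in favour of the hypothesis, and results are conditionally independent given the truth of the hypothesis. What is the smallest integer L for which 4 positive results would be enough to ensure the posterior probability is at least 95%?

Prior odds = 0.3/0.7 = 3/7.
Target odds = 0.95/0.05 = 19.
Need L⁴ ≥ 19 ÷ (3/7) = 133/3.
2⁴ = 16 < 133/3 ≤ 81 = 3⁴, so L = 3.

3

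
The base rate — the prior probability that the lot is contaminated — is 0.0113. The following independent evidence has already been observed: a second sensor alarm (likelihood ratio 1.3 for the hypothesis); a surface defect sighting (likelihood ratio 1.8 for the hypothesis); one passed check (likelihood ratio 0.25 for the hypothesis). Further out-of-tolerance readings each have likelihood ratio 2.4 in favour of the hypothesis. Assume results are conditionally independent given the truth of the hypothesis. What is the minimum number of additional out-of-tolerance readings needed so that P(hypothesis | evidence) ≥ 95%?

Prior odds = 0.0113/0.9887 = 113/9887.
Combined Bayes factor of the evidence already in hand = 1.3 × 1.8 × 0.25 = 0.585.
Odds after that evidence = (113/9887) × 0.585 = 13221/1977400.
Target odds = 0.95/0.05 = 19.
Need 2.4ⁿ ≥ 19 ÷ (13221/1977400) = 37570600/13221.
2.4⁹ ≈2641.81 falls short of 37570600/13221 but 2.4¹⁰ ≈6340.34 reaches it, so n = 10.

10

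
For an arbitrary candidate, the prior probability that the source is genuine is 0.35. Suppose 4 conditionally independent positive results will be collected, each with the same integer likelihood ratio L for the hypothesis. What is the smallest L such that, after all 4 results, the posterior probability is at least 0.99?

Prior odds = 0.35/0.65 = 7/13.
Target odds = 0.99/0.01 = 99.
Need L⁴ ≥ 99 ÷ (7/13) = 1287/7.
3⁴ = 81 < 1287/7 ≤ 256 = 4⁴, so L = 4.

4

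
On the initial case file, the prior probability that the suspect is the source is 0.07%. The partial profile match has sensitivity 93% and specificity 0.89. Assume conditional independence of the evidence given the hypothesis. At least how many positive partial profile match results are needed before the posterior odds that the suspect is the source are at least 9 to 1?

Prior odds: 0.0007 ÷ 0.9993 = 7/9993.
False-positive rate = 1 − 0.89 = 0.11; likelihood ratio of a positive = 0.93/0.11 = 93/11.
Target odds = 9.
Need (7/9993) × (93/11)ⁿ ≥ 9, i.e. (93/11)ⁿ ≥ 89937/7.
(93/11)⁴ = 74805201/14641 falls short of 89937/7 but (93/11)⁵ ≈43196.8 reaches it, so n = 5.

5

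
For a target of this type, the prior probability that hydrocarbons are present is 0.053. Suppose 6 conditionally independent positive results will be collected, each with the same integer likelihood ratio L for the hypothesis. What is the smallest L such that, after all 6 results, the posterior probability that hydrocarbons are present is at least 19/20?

Prior odds = 0.053/0.947 = 53/947.
Target odds = 0.95/0.05 = 19.
Need L⁶ ≥ 19 ÷ (53/947) = 17993/53.
2⁶ = 64 < 17993/53 ≤ 729 = 3⁶, so L = 3.

3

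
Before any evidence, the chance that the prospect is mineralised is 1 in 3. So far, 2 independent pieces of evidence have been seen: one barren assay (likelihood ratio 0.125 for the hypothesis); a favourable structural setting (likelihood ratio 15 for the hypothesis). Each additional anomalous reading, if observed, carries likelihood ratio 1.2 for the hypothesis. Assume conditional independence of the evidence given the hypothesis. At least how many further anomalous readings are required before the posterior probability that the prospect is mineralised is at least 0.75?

Prior odds = (1/3)/(2/3) = 0.5.
Combined Bayes factor of the evidence already in hand = 0.125 × 15 = 1.875.
Odds after that evidence = 0.5 × 1.875 = 0.9375.
Target odds = 0.75/0.25 = 3.
Need 1.2ⁿ ≥ 3 ÷ 0.9375 = 3.2.
1.2⁶ = 46656/15625 falls short of 3.2 but 1.2⁷ = 279936/78125 reaches it, so n = 7.

7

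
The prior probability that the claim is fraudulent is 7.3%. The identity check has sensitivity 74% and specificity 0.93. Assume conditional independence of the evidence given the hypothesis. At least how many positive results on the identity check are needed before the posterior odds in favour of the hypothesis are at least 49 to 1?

Prior odds = 0.073/0.927 = 73/927.
False-positive rate = 1 − 0.93 = 0.07; likelihood ratio of a positive = 0.74/0.07 = 74/7.
Target odds = 49.
Need (73/927) × (74/7)ⁿ ≥ 49, i.e. (74/7)ⁿ ≥ 45423/73.
(74/7)² = 5476/49 falls short of 45423/73 but (74/7)³ = 405224/343 reaches it, so n = 3.

3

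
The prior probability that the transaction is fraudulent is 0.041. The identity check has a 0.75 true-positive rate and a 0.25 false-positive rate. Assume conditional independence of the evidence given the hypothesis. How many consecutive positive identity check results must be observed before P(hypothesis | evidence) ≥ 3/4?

Prior odds: 0.041 ÷ 0.959 = 41/959.
Likelihood ratio of a positive result = 0.75/0.25 = 3.
Target odds: 0.75 ÷ 0.25 = 3.
Need (41/959) × 3ⁿ ≥ 3, i.e. 3ⁿ ≥ 2877/41.
3³ = 27 falls short of 2877/41 but 3⁴ = 81 reaches it, so n = 4.

4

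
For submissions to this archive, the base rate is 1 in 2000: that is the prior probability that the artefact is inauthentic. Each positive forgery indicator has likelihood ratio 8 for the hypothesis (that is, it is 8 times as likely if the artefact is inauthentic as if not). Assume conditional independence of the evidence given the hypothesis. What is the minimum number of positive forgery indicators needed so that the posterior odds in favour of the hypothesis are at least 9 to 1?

5

Prior odds = 0.0005/0.9995 = 1/1999.
Likelihood ratio per positive forgery indicator = 8.
Target odds = 9.
Need (1/1999) × 8ⁿ ≥ 9, i.e. 8ⁿ ≥ 17991.
8⁴ = 4096 falls short of 17991 but 8⁵ = 32768 reaches it, so n = 5.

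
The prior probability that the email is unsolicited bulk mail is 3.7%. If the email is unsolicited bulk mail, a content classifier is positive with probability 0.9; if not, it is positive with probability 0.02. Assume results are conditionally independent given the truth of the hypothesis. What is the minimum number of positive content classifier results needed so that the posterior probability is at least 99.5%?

Prior odds = 0.037/0.963 = 37/963.
Likelihood ratio of a positive = 0.9/0.02 = 45.
Target odds: 0.995 ÷ 0.005 = 199.
Require 45ⁿ ≥ 199 ÷ (37/963) = 191637/37.
45² = 2025 falls short of 191637/37 but 45³ = 91125 reaches it, so n = 3.

3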